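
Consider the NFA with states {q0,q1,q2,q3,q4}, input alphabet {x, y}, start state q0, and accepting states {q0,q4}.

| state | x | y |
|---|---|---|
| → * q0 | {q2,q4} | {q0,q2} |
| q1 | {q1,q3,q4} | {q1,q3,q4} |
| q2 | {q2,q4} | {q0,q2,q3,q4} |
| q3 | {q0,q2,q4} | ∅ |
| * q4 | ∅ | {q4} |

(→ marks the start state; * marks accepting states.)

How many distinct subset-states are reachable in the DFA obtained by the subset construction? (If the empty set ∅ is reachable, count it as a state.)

5

Start state of the DFA: {q0}.
{q0} --x--> {q2,q4}  [new]
{q0} --y--> {q0,q2}  [new]
{q2,q4} --x--> {q2,q4}  [seen]
{q2,q4} --y--> {q0,q2,q3,q4}  [new]
{q0,q2} --x--> {q2,q4}  [seen]
{q0,q2} --y--> {q0,q2,q3,q4}  [seen]
{q0,q2,q3,q4} --x--> {q0,q2,q4}  [new]
{q0,q2,q3,q4} --y--> {q0,q2,q3,q4}  [seen]
{q0,q2,q4} --x--> {q2,q4}  [seen]
{q0,q2,q4} --y--> {q0,q2,q3,q4}  [seen]
Reachable DFA states: {q0}, {q2,q4}, {q0,q2}, {q0,q2,q3,q4}, {q0,q2,q4}.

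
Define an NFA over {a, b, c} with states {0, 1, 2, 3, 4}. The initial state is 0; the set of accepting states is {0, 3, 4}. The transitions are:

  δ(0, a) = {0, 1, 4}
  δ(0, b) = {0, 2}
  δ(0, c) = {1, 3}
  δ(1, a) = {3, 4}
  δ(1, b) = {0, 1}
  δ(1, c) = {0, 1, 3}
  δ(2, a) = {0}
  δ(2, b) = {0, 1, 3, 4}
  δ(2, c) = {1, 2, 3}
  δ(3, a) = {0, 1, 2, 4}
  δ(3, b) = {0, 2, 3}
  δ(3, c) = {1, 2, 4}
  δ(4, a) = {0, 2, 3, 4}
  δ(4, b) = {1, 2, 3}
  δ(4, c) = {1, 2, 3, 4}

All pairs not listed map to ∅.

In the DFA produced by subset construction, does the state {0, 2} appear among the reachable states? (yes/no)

Start state of the DFA: {0}.
{0} --a--> {0, 1, 4}  [new]
{0} --b--> {0, 2}  [new]
{0} --c--> {1, 3}  [new]
{0, 1, 4} --a--> {0, 1, 2, 3, 4}  [new]
{0, 1, 4} --b--> {0, 1, 2, 3}  [new]
{0, 1, 4} --c--> {0, 1, 2, 3, 4}  [seen]
{0, 2} --a--> {0, 1, 4}  [seen]
{0, 2} --b--> {0, 1, 2, 3, 4}  [seen]
{0, 2} --c--> {1, 2, 3}  [new]
{1, 3} --a--> {0, 1, 2, 3, 4}  [seen]
{1, 3} --b--> {0, 1, 2, 3}  [seen]
{1, 3} --c--> {0, 1, 2, 3, 4}  [seen]
{0, 1, 2, 3, 4} --a--> {0, 1, 2, 3, 4}  [seen]
{0, 1, 2, 3, 4} --b--> {0, 1, 2, 3, 4}  [seen]
{0, 1, 2, 3, 4} --c--> {0, 1, 2, 3, 4}  [seen]
{0, 1, 2, 3} --a--> {0, 1, 2, 3, 4}  [seen]
{0, 1, 2, 3} --b--> {0, 1, 2, 3, 4}  [seen]
{0, 1, 2, 3} --c--> {0, 1, 2, 3, 4}  [seen]
{1, 2, 3} --a--> {0, 1, 2, 3, 4}  [seen]
{1, 2, 3} --b--> {0, 1, 2, 3, 4}  [seen]
{1, 2, 3} --c--> {0, 1, 2, 3, 4}  [seen]
Reachable DFA states: {0}, {0, 1, 4}, {0, 2}, {1, 3}, {0, 1, 2, 3, 4}, {0, 1, 2, 3}, {1, 2, 3}.
{0, 2} is among them.

yes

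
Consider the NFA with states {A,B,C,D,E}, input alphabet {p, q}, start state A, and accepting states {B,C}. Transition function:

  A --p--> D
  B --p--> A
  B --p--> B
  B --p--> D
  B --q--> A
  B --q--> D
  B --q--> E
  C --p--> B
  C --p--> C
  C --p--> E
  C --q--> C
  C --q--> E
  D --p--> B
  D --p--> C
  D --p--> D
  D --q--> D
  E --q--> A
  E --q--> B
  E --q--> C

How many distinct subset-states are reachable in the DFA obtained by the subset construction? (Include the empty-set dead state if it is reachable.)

Start state of the DFA: {A}.
{A} --p--> {D}  [new]
{A} --q--> ∅  [new]
{D} --p--> {B,C,D}  [new]
{D} --q--> {D}  [seen]
∅ --p--> ∅  [seen]
∅ --q--> ∅  [seen]
{B,C,D} --p--> {A,B,C,D,E}  [new]
{B,C,D} --q--> {A,C,D,E}  [new]
{A,B,C,D,E} --p--> {A,B,C,D,E}  [seen]
{A,B,C,D,E} --q--> {A,B,C,D,E}  [seen]
{A,C,D,E} --p--> {B,C,D,E}  [new]
{A,C,D,E} --q--> {A,B,C,D,E}  [seen]
{B,C,D,E} --p--> {A,B,C,D,E}  [seen]
{B,C,D,E} --q--> {A,B,C,D,E}  [seen]
Reachable DFA states: {A}, {D}, ∅, {B,C,D}, {A,B,C,D,E}, {A,C,D,E}, {B,C,D,E}.

7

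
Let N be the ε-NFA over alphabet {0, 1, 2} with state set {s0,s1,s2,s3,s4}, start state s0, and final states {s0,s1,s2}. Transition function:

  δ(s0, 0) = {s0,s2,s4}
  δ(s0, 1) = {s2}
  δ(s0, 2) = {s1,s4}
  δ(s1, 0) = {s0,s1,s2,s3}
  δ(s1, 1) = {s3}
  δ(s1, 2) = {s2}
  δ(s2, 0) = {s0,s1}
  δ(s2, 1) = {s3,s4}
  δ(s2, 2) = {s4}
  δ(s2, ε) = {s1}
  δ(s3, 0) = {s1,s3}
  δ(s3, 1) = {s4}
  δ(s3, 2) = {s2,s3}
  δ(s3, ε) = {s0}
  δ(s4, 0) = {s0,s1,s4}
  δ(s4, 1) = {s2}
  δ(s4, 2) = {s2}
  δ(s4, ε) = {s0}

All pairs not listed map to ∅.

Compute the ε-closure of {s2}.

Begin with {s2}.
s2 →ε {s1}; add s1.
ε-closure = {s1,s2}.

{s1,s2}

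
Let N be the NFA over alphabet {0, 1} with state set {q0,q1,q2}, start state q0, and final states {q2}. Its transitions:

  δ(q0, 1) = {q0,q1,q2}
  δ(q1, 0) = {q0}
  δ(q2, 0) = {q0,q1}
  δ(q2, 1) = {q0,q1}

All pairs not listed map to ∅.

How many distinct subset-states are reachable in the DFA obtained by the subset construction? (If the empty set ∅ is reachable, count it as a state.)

Start state of the DFA: {q0}.
{q0} --0--> ∅  [new]
{q0} --1--> {q0,q1,q2}  [new]
∅ --0--> ∅  [seen]
∅ --1--> ∅  [seen]
{q0,q1,q2} --0--> {q0,q1}  [new]
{q0,q1,q2} --1--> {q0,q1,q2}  [seen]
{q0,q1} --0--> {q0}  [seen]
{q0,q1} --1--> {q0,q1,q2}  [seen]
Reachable DFA states: {q0}, ∅, {q0,q1,q2}, {q0,q1}.

4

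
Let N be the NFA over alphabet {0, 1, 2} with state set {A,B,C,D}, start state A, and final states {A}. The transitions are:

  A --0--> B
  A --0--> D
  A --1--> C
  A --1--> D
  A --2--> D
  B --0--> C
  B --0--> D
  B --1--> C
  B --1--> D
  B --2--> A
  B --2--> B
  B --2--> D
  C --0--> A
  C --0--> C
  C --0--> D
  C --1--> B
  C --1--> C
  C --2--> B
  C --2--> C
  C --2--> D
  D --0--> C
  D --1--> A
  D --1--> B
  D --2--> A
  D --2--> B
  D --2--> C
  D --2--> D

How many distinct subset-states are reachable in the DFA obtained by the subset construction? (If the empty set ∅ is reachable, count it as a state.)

12

Start state of the DFA: {A}.
{A} --0--> {B,D}  [new]
{A} --1--> {C,D}  [new]
{A} --2--> {D}  [new]
{B,D} --0--> {C,D}  [seen]
{B,D} --1--> {A,B,C,D}  [new]
{B,D} --2--> {A,B,C,D}  [seen]
{C,D} --0--> {A,C,D}  [new]
{C,D} --1--> {A,B,C}  [new]
{C,D} --2--> {A,B,C,D}  [seen]
{D} --0--> {C}  [new]
{D} --1--> {A,B}  [new]
{D} --2--> {A,B,C,D}  [seen]
{A,B,C,D} --0--> {A,B,C,D}  [seen]
{A,B,C,D} --1--> {A,B,C,D}  [seen]
{A,B,C,D} --2--> {A,B,C,D}  [seen]
{A,C,D} --0--> {A,B,C,D}  [seen]
{A,C,D} --1--> {A,B,C,D}  [seen]
{A,C,D} --2--> {A,B,C,D}  [seen]
{A,B,C} --0--> {A,B,C,D}  [seen]
{A,B,C} --1--> {B,C,D}  [new]
{A,B,C} --2--> {A,B,C,D}  [seen]
{C} --0--> {A,C,D}  [seen]
{C} --1--> {B,C}  [new]
{C} --2--> {B,C,D}  [seen]
{A,B} --0--> {B,C,D}  [seen]
{A,B} --1--> {C,D}  [seen]
{A,B} --2--> {A,B,D}  [new]
{B,C,D} --0--> {A,C,D}  [seen]
{B,C,D} --1--> {A,B,C,D}  [seen]
{B,C,D} --2--> {A,B,C,D}  [seen]
{B,C} --0--> {A,C,D}  [seen]
{B,C} --1--> {B,C,D}  [seen]
{B,C} --2--> {A,B,C,D}  [seen]
{A,B,D} --0--> {B,C,D}  [seen]
{A,B,D} --1--> {A,B,C,D}  [seen]
{A,B,D} --2--> {A,B,C,D}  [seen]
Reachable DFA states: {A}, {B,D}, {C,D}, {D}, {A,B,C,D}, {A,C,D}, {A,B,C}, {C}, {A,B}, {B,C,D}, {B,C}, {A,B,D}.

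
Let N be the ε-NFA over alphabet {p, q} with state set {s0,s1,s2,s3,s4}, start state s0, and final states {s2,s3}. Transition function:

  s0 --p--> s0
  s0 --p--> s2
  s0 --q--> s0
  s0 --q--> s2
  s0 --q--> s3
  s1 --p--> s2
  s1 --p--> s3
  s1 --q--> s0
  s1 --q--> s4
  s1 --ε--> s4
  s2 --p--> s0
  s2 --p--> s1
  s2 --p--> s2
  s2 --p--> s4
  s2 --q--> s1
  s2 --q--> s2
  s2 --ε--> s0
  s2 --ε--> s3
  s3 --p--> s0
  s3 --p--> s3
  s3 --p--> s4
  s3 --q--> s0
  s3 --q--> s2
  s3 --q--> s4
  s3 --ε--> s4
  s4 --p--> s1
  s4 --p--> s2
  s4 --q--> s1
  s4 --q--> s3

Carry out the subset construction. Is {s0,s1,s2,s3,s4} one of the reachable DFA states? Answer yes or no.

yes

Start state of the DFA: {s0} (ε-closure of the NFA start).
{s0} --p--> {s0,s2,s3,s4}  [new]
{s0} --q--> {s0,s2,s3,s4}  [seen]
{s0,s2,s3,s4} --p--> {s0,s1,s2,s3,s4}  [new]
{s0,s2,s3,s4} --q--> {s0,s1,s2,s3,s4}  [seen]
{s0,s1,s2,s3,s4} --p--> {s0,s1,s2,s3,s4}  [seen]
{s0,s1,s2,s3,s4} --q--> {s0,s1,s2,s3,s4}  [seen]
Reachable DFA states: {s0}, {s0,s2,s3,s4}, {s0,s1,s2,s3,s4}.
{s0,s1,s2,s3,s4} is among them.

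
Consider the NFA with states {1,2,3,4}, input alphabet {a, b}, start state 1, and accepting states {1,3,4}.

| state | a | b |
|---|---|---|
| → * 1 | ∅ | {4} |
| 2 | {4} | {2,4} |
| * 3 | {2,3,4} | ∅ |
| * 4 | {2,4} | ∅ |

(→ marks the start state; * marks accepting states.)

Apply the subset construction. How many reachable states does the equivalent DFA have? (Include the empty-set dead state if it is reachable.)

Start state of the DFA: {1}.
{1} --a--> ∅  [new]
{1} --b--> {4}  [new]
∅ --a--> ∅  [seen]
∅ --b--> ∅  [seen]
{4} --a--> {2,4}  [new]
{4} --b--> ∅  [seen]
{2,4} --a--> {2,4}  [seen]
{2,4} --b--> {2,4}  [seen]
Reachable DFA states: {1}, ∅, {4}, {2,4}.

4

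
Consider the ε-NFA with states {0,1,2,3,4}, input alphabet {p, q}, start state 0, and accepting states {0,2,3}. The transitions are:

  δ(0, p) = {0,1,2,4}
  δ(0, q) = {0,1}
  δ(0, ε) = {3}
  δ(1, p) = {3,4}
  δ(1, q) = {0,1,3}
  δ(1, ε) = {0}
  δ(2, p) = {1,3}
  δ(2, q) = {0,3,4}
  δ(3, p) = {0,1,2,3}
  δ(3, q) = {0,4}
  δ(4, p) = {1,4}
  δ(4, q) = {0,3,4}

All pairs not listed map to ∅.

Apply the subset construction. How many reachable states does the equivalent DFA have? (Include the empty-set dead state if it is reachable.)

Start state of the DFA: {0,3} (ε-closure of the NFA start).
{0,3} --p--> {0,1,2,3,4}  [new]
{0,3} --q--> {0,1,3,4}  [new]
{0,1,2,3,4} --p--> {0,1,2,3,4}  [seen]
{0,1,2,3,4} --q--> {0,1,3,4}  [seen]
{0,1,3,4} --p--> {0,1,2,3,4}  [seen]
{0,1,3,4} --q--> {0,1,3,4}  [seen]
Reachable DFA states: {0,3}, {0,1,2,3,4}, {0,1,3,4}.

3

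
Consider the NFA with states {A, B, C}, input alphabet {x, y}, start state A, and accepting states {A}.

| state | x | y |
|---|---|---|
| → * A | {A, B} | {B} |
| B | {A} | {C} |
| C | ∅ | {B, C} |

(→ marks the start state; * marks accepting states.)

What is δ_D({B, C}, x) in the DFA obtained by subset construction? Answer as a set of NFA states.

δ(B,x) = {A}; δ(C,x) = ∅.
Union: {A}.

{A}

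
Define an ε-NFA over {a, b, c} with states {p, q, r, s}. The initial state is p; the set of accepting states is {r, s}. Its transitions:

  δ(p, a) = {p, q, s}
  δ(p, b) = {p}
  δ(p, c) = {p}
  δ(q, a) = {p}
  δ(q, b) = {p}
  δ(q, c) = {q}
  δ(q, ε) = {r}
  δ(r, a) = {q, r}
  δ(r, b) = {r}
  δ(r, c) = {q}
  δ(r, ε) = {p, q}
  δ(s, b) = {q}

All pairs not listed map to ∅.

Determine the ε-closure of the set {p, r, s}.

Begin with {p, r, s}.
r →ε {p, q}; add q.
ε-closure = {p, q, r, s}.

{p, q, r, s}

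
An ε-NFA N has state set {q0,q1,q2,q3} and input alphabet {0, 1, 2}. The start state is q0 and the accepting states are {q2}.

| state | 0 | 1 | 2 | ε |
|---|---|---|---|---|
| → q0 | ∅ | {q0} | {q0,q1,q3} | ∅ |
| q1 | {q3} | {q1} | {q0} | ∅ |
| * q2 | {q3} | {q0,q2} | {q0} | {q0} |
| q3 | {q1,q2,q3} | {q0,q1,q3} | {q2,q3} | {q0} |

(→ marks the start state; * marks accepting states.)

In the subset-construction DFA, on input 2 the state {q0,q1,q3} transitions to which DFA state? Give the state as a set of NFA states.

δ(q0,2) = {q0,q1,q3}; δ(q1,2) = {q0}; δ(q3,2) = {q2,q3}.
Union: {q0,q1,q2,q3}.

{q0,q1,q2,q3}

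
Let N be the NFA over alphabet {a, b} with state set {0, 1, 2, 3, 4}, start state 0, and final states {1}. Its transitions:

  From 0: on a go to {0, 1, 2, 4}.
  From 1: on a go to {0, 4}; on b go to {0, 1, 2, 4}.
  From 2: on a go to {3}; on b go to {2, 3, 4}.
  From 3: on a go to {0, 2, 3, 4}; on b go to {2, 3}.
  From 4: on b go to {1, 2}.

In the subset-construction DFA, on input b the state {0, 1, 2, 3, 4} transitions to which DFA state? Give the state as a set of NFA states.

δ(0,b) = ∅; δ(1,b) = {0, 1, 2, 4}; δ(2,b) = {2, 3, 4}; δ(3,b) = {2, 3}; δ(4,b) = {1, 2}.
Union: {0, 1, 2, 3, 4}.

{0, 1, 2, 3, 4}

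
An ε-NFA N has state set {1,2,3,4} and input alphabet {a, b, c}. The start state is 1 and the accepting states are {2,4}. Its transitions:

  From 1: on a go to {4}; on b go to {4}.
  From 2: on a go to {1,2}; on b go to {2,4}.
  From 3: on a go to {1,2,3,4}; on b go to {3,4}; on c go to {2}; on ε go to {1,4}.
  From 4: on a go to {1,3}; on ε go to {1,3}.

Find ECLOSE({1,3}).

{1,3,4}

Begin with {1,3}.
3 →ε {1,4}; add 4.
ε-closure = {1,3,4}.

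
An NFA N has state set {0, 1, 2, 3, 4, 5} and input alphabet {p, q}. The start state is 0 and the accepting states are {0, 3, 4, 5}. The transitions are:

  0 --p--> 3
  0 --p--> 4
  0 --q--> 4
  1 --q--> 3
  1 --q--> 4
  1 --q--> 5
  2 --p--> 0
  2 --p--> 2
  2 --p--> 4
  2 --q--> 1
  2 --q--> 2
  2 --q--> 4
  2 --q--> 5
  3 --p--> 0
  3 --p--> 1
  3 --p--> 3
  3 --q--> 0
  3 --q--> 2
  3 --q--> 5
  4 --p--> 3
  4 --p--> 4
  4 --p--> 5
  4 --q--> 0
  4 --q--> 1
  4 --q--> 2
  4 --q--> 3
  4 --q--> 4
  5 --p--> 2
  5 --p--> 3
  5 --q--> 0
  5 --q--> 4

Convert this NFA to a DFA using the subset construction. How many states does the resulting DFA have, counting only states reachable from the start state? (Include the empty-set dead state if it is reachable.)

Start state of the DFA: {0}.
{0} --p--> {3, 4}  [new]
{0} --q--> {4}  [new]
{3, 4} --p--> {0, 1, 3, 4, 5}  [new]
{3, 4} --q--> {0, 1, 2, 3, 4, 5}  [new]
{4} --p--> {3, 4, 5}  [new]
{4} --q--> {0, 1, 2, 3, 4}  [new]
{0, 1, 3, 4, 5} --p--> {0, 1, 2, 3, 4, 5}  [seen]
{0, 1, 3, 4, 5} --q--> {0, 1, 2, 3, 4, 5}  [seen]
{0, 1, 2, 3, 4, 5} --p--> {0, 1, 2, 3, 4, 5}  [seen]
{0, 1, 2, 3, 4, 5} --q--> {0, 1, 2, 3, 4, 5}  [seen]
{3, 4, 5} --p--> {0, 1, 2, 3, 4, 5}  [seen]
{3, 4, 5} --q--> {0, 1, 2, 3, 4, 5}  [seen]
{0, 1, 2, 3, 4} --p--> {0, 1, 2, 3, 4, 5}  [seen]
{0, 1, 2, 3, 4} --q--> {0, 1, 2, 3, 4, 5}  [seen]
Reachable DFA states: {0}, {3, 4}, {4}, {0, 1, 3, 4, 5}, {0, 1, 2, 3, 4, 5}, {3, 4, 5}, {0, 1, 2, 3, 4}.

7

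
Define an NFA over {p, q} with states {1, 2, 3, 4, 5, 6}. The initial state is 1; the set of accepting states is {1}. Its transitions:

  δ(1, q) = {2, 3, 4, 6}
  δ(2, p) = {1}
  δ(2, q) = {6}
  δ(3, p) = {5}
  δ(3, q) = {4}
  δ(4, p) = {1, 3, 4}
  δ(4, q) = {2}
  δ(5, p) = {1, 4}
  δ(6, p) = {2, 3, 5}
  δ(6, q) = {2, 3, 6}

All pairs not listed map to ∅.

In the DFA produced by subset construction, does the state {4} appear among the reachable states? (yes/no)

Start state of the DFA: {1}.
{1} --p--> ∅  [new]
{1} --q--> {2, 3, 4, 6}  [new]
∅ --p--> ∅  [seen]
∅ --q--> ∅  [seen]
{2, 3, 4, 6} --p--> {1, 2, 3, 4, 5}  [new]
{2, 3, 4, 6} --q--> {2, 3, 4, 6}  [seen]
{1, 2, 3, 4, 5} --p--> {1, 3, 4, 5}  [new]
{1, 2, 3, 4, 5} --q--> {2, 3, 4, 6}  [seen]
{1, 3, 4, 5} --p--> {1, 3, 4, 5}  [seen]
{1, 3, 4, 5} --q--> {2, 3, 4, 6}  [seen]
Reachable DFA states: {1}, ∅, {2, 3, 4, 6}, {1, 2, 3, 4, 5}, {1, 3, 4, 5}.
{4} is not among them.

no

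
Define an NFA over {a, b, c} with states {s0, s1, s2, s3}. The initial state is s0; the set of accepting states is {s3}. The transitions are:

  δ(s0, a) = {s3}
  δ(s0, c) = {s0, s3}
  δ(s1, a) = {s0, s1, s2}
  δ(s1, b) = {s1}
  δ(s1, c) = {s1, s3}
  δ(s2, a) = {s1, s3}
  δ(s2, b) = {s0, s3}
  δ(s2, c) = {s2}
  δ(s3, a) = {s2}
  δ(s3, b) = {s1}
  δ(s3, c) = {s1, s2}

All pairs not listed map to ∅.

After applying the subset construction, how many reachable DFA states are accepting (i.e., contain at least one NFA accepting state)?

7

Start state of the DFA: {s0}.
{s0} --a--> {s3}  [new]
{s0} --b--> ∅  [new]
{s0} --c--> {s0, s3}  [new]
{s3} --a--> {s2}  [new]
{s3} --b--> {s1}  [new]
{s3} --c--> {s1, s2}  [new]
∅ --a--> ∅  [seen]
∅ --b--> ∅  [seen]
∅ --c--> ∅  [seen]
{s0, s3} --a--> {s2, s3}  [new]
{s0, s3} --b--> {s1}  [seen]
{s0, s3} --c--> {s0, s1, s2, s3}  [new]
{s2} --a--> {s1, s3}  [new]
{s2} --b--> {s0, s3}  [seen]
{s2} --c--> {s2}  [seen]
{s1} --a--> {s0, s1, s2}  [new]
{s1} --b--> {s1}  [seen]
{s1} --c--> {s1, s3}  [seen]
{s1, s2} --a--> {s0, s1, s2, s3}  [seen]
{s1, s2} --b--> {s0, s1, s3}  [new]
{s1, s2} --c--> {s1, s2, s3}  [new]
{s2, s3} --a--> {s1, s2, s3}  [seen]
{s2, s3} --b--> {s0, s1, s3}  [seen]
{s2, s3} --c--> {s1, s2}  [seen]
{s0, s1, s2, s3} --a--> {s0, s1, s2, s3}  [seen]
{s0, s1, s2, s3} --b--> {s0, s1, s3}  [seen]
{s0, s1, s2, s3} --c--> {s0, s1, s2, s3}  [seen]
{s1, s3} --a--> {s0, s1, s2}  [seen]
{s1, s3} --b--> {s1}  [seen]
{s1, s3} --c--> {s1, s2, s3}  [seen]
{s0, s1, s2} --a--> {s0, s1, s2, s3}  [seen]
{s0, s1, s2} --b--> {s0, s1, s3}  [seen]
{s0, s1, s2} --c--> {s0, s1, s2, s3}  [seen]
{s0, s1, s3} --a--> {s0, s1, s2, s3}  [seen]
{s0, s1, s3} --b--> {s1}  [seen]
{s0, s1, s3} --c--> {s0, s1, s2, s3}  [seen]
{s1, s2, s3} --a--> {s0, s1, s2, s3}  [seen]
{s1, s2, s3} --b--> {s0, s1, s3}  [seen]
{s1, s2, s3} --c--> {s1, s2, s3}  [seen]
Reachable DFA states: {s0}, {s3}, ∅, {s0, s3}, {s2}, {s1}, {s1, s2}, {s2, s3}, {s0, s1, s2, s3}, {s1, s3}, {s0, s1, s2}, {s0, s1, s3}, {s1, s2, s3}.
Accepting DFA states (contain an NFA accepting state): {s3}, {s0, s3}, {s2, s3}, {s0, s1, s2, s3}, {s1, s3}, {s0, s1, s3}, {s1, s2, s3}.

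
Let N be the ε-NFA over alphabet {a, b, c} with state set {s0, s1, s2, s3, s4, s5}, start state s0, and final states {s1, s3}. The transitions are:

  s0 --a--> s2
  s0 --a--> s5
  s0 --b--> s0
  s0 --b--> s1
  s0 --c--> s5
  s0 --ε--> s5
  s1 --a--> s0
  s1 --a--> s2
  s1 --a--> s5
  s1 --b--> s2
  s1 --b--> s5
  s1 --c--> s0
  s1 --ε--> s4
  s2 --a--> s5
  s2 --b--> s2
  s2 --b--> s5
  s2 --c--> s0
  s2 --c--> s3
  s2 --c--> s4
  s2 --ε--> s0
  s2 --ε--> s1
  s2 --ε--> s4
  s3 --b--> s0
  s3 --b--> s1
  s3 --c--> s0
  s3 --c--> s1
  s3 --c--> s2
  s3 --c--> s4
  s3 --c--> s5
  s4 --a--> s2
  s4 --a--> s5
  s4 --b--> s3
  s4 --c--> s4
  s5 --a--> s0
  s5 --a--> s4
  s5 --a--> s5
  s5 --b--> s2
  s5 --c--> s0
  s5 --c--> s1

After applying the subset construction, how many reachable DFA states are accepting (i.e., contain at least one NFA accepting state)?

4

Start state of the DFA: {s0, s5} (ε-closure of the NFA start).
{s0, s5} --a--> {s0, s1, s2, s4, s5}  [new]
{s0, s5} --b--> {s0, s1, s2, s4, s5}  [seen]
{s0, s5} --c--> {s0, s1, s4, s5}  [new]
{s0, s1, s2, s4, s5} --a--> {s0, s1, s2, s4, s5}  [seen]
{s0, s1, s2, s4, s5} --b--> {s0, s1, s2, s3, s4, s5}  [new]
{s0, s1, s2, s4, s5} --c--> {s0, s1, s3, s4, s5}  [new]
{s0, s1, s4, s5} --a--> {s0, s1, s2, s4, s5}  [seen]
{s0, s1, s4, s5} --b--> {s0, s1, s2, s3, s4, s5}  [seen]
{s0, s1, s4, s5} --c--> {s0, s1, s4, s5}  [seen]
{s0, s1, s2, s3, s4, s5} --a--> {s0, s1, s2, s4, s5}  [seen]
{s0, s1, s2, s3, s4, s5} --b--> {s0, s1, s2, s3, s4, s5}  [seen]
{s0, s1, s2, s3, s4, s5} --c--> {s0, s1, s2, s3, s4, s5}  [seen]
{s0, s1, s3, s4, s5} --a--> {s0, s1, s2, s4, s5}  [seen]
{s0, s1, s3, s4, s5} --b--> {s0, s1, s2, s3, s4, s5}  [seen]
{s0, s1, s3, s4, s5} --c--> {s0, s1, s2, s4, s5}  [seen]
Reachable DFA states: {s0, s5}, {s0, s1, s2, s4, s5}, {s0, s1, s4, s5}, {s0, s1, s2, s3, s4, s5}, {s0, s1, s3, s4, s5}.
Accepting DFA states (contain an NFA accepting state): {s0, s1, s2, s4, s5}, {s0, s1, s4, s5}, {s0, s1, s2, s3, s4, s5}, {s0, s1, s3, s4, s5}.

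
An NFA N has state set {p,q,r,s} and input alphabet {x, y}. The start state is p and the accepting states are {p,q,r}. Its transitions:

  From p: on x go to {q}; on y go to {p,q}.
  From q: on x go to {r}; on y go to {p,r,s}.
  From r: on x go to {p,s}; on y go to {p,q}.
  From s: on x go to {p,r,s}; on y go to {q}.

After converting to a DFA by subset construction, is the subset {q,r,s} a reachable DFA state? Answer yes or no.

no

Start state of the DFA: {p}.
{p} --x--> {q}  [new]
{p} --y--> {p,q}  [new]
{q} --x--> {r}  [new]
{q} --y--> {p,r,s}  [new]
{p,q} --x--> {q,r}  [new]
{p,q} --y--> {p,q,r,s}  [new]
{r} --x--> {p,s}  [new]
{r} --y--> {p,q}  [seen]
{p,r,s} --x--> {p,q,r,s}  [seen]
{p,r,s} --y--> {p,q}  [seen]
{q,r} --x--> {p,r,s}  [seen]
{q,r} --y--> {p,q,r,s}  [seen]
{p,q,r,s} --x--> {p,q,r,s}  [seen]
{p,q,r,s} --y--> {p,q,r,s}  [seen]
{p,s} --x--> {p,q,r,s}  [seen]
{p,s} --y--> {p,q}  [seen]
Reachable DFA states: {p}, {q}, {p,q}, {r}, {p,r,s}, {q,r}, {p,q,r,s}, {p,s}.
{q,r,s} is not among them.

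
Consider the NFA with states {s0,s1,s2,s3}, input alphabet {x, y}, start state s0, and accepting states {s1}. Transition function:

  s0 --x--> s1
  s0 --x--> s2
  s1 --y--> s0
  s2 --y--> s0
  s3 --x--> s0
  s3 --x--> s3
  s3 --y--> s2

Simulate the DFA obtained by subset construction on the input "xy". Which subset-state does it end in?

Start: {s0}.
δ(s0,x) = {s1,s2}.
Union: {s1,s2}.
After x: {s1,s2}.
δ(s1,y) = {s0}; δ(s2,y) = {s0}.
Union: {s0}.
After y: {s0}.

{s0}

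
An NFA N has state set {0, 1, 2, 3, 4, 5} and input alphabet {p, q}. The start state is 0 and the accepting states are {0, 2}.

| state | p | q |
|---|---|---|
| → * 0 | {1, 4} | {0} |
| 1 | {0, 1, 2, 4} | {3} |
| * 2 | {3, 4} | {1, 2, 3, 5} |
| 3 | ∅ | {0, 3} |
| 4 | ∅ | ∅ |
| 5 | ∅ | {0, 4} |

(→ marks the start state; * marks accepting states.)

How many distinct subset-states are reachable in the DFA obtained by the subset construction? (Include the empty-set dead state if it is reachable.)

Start state of the DFA: {0}.
{0} --p--> {1, 4}  [new]
{0} --q--> {0}  [seen]
{1, 4} --p--> {0, 1, 2, 4}  [new]
{1, 4} --q--> {3}  [new]
{0, 1, 2, 4} --p--> {0, 1, 2, 3, 4}  [new]
{0, 1, 2, 4} --q--> {0, 1, 2, 3, 5}  [new]
{3} --p--> ∅  [new]
{3} --q--> {0, 3}  [new]
{0, 1, 2, 3, 4} --p--> {0, 1, 2, 3, 4}  [seen]
{0, 1, 2, 3, 4} --q--> {0, 1, 2, 3, 5}  [seen]
{0, 1, 2, 3, 5} --p--> {0, 1, 2, 3, 4}  [seen]
{0, 1, 2, 3, 5} --q--> {0, 1, 2, 3, 4, 5}  [new]
∅ --p--> ∅  [seen]
∅ --q--> ∅  [seen]
{0, 3} --p--> {1, 4}  [seen]
{0, 3} --q--> {0, 3}  [seen]
{0, 1, 2, 3, 4, 5} --p--> {0, 1, 2, 3, 4}  [seen]
{0, 1, 2, 3, 4, 5} --q--> {0, 1, 2, 3, 4, 5}  [seen]
Reachable DFA states: {0}, {1, 4}, {0, 1, 2, 4}, {3}, {0, 1, 2, 3, 4}, {0, 1, 2, 3, 5}, ∅, {0, 3}, {0, 1, 2, 3, 4, 5}.

9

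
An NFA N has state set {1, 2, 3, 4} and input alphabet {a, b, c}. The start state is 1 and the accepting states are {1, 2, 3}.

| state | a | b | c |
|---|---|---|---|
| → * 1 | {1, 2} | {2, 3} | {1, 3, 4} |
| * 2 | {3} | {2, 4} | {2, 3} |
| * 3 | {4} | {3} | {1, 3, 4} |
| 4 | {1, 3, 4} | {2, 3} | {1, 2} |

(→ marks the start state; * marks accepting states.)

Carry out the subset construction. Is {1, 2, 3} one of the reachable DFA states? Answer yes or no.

Start state of the DFA: {1}.
{1} --a--> {1, 2}  [new]
{1} --b--> {2, 3}  [new]
{1} --c--> {1, 3, 4}  [new]
{1, 2} --a--> {1, 2, 3}  [new]
{1, 2} --b--> {2, 3, 4}  [new]
{1, 2} --c--> {1, 2, 3, 4}  [new]
{2, 3} --a--> {3, 4}  [new]
{2, 3} --b--> {2, 3, 4}  [seen]
{2, 3} --c--> {1, 2, 3, 4}  [seen]
{1, 3, 4} --a--> {1, 2, 3, 4}  [seen]
{1, 3, 4} --b--> {2, 3}  [seen]
{1, 3, 4} --c--> {1, 2, 3, 4}  [seen]
{1, 2, 3} --a--> {1, 2, 3, 4}  [seen]
{1, 2, 3} --b--> {2, 3, 4}  [seen]
{1, 2, 3} --c--> {1, 2, 3, 4}  [seen]
{2, 3, 4} --a--> {1, 3, 4}  [seen]
{2, 3, 4} --b--> {2, 3, 4}  [seen]
{2, 3, 4} --c--> {1, 2, 3, 4}  [seen]
{1, 2, 3, 4} --a--> {1, 2, 3, 4}  [seen]
{1, 2, 3, 4} --b--> {2, 3, 4}  [seen]
{1, 2, 3, 4} --c--> {1, 2, 3, 4}  [seen]
{3, 4} --a--> {1, 3, 4}  [seen]
{3, 4} --b--> {2, 3}  [seen]
{3, 4} --c--> {1, 2, 3, 4}  [seen]
Reachable DFA states: {1}, {1, 2}, {2, 3}, {1, 3, 4}, {1, 2, 3}, {2, 3, 4}, {1, 2, 3, 4}, {3, 4}.
{1, 2, 3} is among them.

yes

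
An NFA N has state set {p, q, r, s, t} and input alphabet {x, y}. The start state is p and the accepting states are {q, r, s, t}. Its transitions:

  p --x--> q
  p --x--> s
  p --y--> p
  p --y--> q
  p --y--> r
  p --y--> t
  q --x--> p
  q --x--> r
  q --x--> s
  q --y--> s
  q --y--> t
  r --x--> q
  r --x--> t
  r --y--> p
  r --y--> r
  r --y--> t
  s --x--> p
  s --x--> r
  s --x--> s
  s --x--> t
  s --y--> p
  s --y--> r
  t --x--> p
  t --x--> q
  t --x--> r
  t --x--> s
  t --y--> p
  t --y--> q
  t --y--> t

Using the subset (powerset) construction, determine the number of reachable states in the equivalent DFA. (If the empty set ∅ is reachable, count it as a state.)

Start state of the DFA: {p}.
{p} --x--> {q, s}  [new]
{p} --y--> {p, q, r, t}  [new]
{q, s} --x--> {p, r, s, t}  [new]
{q, s} --y--> {p, r, s, t}  [seen]
{p, q, r, t} --x--> {p, q, r, s, t}  [new]
{p, q, r, t} --y--> {p, q, r, s, t}  [seen]
{p, r, s, t} --x--> {p, q, r, s, t}  [seen]
{p, r, s, t} --y--> {p, q, r, t}  [seen]
{p, q, r, s, t} --x--> {p, q, r, s, t}  [seen]
{p, q, r, s, t} --y--> {p, q, r, s, t}  [seen]
Reachable DFA states: {p}, {q, s}, {p, q, r, t}, {p, r, s, t}, {p, q, r, s, t}.

5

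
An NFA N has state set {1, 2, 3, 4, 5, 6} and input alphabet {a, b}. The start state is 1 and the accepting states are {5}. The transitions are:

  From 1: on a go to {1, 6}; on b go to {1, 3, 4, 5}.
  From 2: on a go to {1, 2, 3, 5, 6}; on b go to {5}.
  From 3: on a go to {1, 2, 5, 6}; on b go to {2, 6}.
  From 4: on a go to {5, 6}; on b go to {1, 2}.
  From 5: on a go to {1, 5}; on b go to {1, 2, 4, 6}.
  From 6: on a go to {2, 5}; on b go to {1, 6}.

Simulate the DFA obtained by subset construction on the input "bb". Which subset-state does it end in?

{1, 2, 3, 4, 5, 6}

Start: {1}.
δ(1,b) = {1, 3, 4, 5}.
Union: {1, 3, 4, 5}.
After b: {1, 3, 4, 5}.
δ(1,b) = {1, 3, 4, 5}; δ(3,b) = {2, 6}; δ(4,b) = {1, 2}; δ(5,b) = {1, 2, 4, 6}.
Union: {1, 2, 3, 4, 5, 6}.
After b: {1, 2, 3, 4, 5, 6}.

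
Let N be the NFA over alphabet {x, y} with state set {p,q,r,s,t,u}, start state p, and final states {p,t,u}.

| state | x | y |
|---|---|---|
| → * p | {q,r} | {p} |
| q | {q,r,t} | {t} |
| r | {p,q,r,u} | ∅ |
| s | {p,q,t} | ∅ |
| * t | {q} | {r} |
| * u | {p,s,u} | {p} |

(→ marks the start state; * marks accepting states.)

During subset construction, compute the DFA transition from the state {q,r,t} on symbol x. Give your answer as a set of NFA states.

δ(q,x) = {q,r,t}; δ(r,x) = {p,q,r,u}; δ(t,x) = {q}.
Union: {p,q,r,t,u}.

{p,q,r,t,u}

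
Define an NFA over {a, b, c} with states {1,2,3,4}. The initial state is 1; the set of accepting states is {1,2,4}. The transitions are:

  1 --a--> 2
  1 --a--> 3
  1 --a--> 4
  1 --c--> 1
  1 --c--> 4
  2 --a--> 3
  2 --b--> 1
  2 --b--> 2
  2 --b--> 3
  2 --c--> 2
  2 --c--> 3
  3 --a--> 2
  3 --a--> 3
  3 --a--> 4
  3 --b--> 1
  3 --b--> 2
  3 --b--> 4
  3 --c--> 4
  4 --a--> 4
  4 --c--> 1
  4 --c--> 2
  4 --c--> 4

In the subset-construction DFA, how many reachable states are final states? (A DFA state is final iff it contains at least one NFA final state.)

6

Start state of the DFA: {1}.
{1} --a--> {2,3,4}  [new]
{1} --b--> ∅  [new]
{1} --c--> {1,4}  [new]
{2,3,4} --a--> {2,3,4}  [seen]
{2,3,4} --b--> {1,2,3,4}  [new]
{2,3,4} --c--> {1,2,3,4}  [seen]
∅ --a--> ∅  [seen]
∅ --b--> ∅  [seen]
∅ --c--> ∅  [seen]
{1,4} --a--> {2,3,4}  [seen]
{1,4} --b--> ∅  [seen]
{1,4} --c--> {1,2,4}  [new]
{1,2,3,4} --a--> {2,3,4}  [seen]
{1,2,3,4} --b--> {1,2,3,4}  [seen]
{1,2,3,4} --c--> {1,2,3,4}  [seen]
{1,2,4} --a--> {2,3,4}  [seen]
{1,2,4} --b--> {1,2,3}  [new]
{1,2,4} --c--> {1,2,3,4}  [seen]
{1,2,3} --a--> {2,3,4}  [seen]
{1,2,3} --b--> {1,2,3,4}  [seen]
{1,2,3} --c--> {1,2,3,4}  [seen]
Reachable DFA states: {1}, {2,3,4}, ∅, {1,4}, {1,2,3,4}, {1,2,4}, {1,2,3}.
Accepting DFA states (contain an NFA accepting state): {1}, {2,3,4}, {1,4}, {1,2,3,4}, {1,2,4}, {1,2,3}.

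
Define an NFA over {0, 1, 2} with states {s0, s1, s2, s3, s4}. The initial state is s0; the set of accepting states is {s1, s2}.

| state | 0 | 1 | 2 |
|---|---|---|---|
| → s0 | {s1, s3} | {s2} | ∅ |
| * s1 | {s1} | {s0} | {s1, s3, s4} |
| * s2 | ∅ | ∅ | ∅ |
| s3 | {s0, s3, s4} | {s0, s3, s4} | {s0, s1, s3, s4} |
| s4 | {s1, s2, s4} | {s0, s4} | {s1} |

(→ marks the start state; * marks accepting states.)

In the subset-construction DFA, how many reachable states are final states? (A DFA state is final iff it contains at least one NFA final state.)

5

Start state of the DFA: {s0}.
{s0} --0--> {s1, s3}  [new]
{s0} --1--> {s2}  [new]
{s0} --2--> ∅  [new]
{s1, s3} --0--> {s0, s1, s3, s4}  [new]
{s1, s3} --1--> {s0, s3, s4}  [new]
{s1, s3} --2--> {s0, s1, s3, s4}  [seen]
{s2} --0--> ∅  [seen]
{s2} --1--> ∅  [seen]
{s2} --2--> ∅  [seen]
∅ --0--> ∅  [seen]
∅ --1--> ∅  [seen]
∅ --2--> ∅  [seen]
{s0, s1, s3, s4} --0--> {s0, s1, s2, s3, s4}  [new]
{s0, s1, s3, s4} --1--> {s0, s2, s3, s4}  [new]
{s0, s1, s3, s4} --2--> {s0, s1, s3, s4}  [seen]
{s0, s3, s4} --0--> {s0, s1, s2, s3, s4}  [seen]
{s0, s3, s4} --1--> {s0, s2, s3, s4}  [seen]
{s0, s3, s4} --2--> {s0, s1, s3, s4}  [seen]
{s0, s1, s2, s3, s4} --0--> {s0, s1, s2, s3, s4}  [seen]
{s0, s1, s2, s3, s4} --1--> {s0, s2, s3, s4}  [seen]
{s0, s1, s2, s3, s4} --2--> {s0, s1, s3, s4}  [seen]
{s0, s2, s3, s4} --0--> {s0, s1, s2, s3, s4}  [seen]
{s0, s2, s3, s4} --1--> {s0, s2, s3, s4}  [seen]
{s0, s2, s3, s4} --2--> {s0, s1, s3, s4}  [seen]
Reachable DFA states: {s0}, {s1, s3}, {s2}, ∅, {s0, s1, s3, s4}, {s0, s3, s4}, {s0, s1, s2, s3, s4}, {s0, s2, s3, s4}.
Accepting DFA states (contain an NFA accepting state): {s1, s3}, {s2}, {s0, s1, s3, s4}, {s0, s1, s2, s3, s4}, {s0, s2, s3, s4}.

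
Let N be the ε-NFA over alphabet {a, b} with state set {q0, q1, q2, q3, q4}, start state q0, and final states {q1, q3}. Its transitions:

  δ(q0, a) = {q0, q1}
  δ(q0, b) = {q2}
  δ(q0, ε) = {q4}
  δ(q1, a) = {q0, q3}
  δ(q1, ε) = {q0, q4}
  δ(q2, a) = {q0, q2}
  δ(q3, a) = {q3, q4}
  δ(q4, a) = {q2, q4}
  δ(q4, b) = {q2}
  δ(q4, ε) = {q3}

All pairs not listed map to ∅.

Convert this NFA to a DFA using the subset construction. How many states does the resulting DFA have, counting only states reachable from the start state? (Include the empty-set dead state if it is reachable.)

5

Start state of the DFA: {q0, q3, q4} (ε-closure of the NFA start).
{q0, q3, q4} --a--> {q0, q1, q2, q3, q4}  [new]
{q0, q3, q4} --b--> {q2}  [new]
{q0, q1, q2, q3, q4} --a--> {q0, q1, q2, q3, q4}  [seen]
{q0, q1, q2, q3, q4} --b--> {q2}  [seen]
{q2} --a--> {q0, q2, q3, q4}  [new]
{q2} --b--> ∅  [new]
{q0, q2, q3, q4} --a--> {q0, q1, q2, q3, q4}  [seen]
{q0, q2, q3, q4} --b--> {q2}  [seen]
∅ --a--> ∅  [seen]
∅ --b--> ∅  [seen]
Reachable DFA states: {q0, q3, q4}, {q0, q1, q2, q3, q4}, {q2}, {q0, q2, q3, q4}, ∅.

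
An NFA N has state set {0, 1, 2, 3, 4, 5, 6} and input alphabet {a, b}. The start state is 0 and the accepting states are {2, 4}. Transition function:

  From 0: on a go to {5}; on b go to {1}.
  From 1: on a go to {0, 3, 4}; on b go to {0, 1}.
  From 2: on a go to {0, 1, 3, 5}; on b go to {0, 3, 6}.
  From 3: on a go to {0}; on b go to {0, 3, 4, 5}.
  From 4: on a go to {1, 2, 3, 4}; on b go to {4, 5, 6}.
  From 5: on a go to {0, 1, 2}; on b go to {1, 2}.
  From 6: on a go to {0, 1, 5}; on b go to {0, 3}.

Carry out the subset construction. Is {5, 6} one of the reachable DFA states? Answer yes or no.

no

Start state of the DFA: {0}.
{0} --a--> {5}  [new]
{0} --b--> {1}  [new]
{5} --a--> {0, 1, 2}  [new]
{5} --b--> {1, 2}  [new]
{1} --a--> {0, 3, 4}  [new]
{1} --b--> {0, 1}  [new]
{0, 1, 2} --a--> {0, 1, 3, 4, 5}  [new]
{0, 1, 2} --b--> {0, 1, 3, 6}  [new]
{1, 2} --a--> {0, 1, 3, 4, 5}  [seen]
{1, 2} --b--> {0, 1, 3, 6}  [seen]
{0, 3, 4} --a--> {0, 1, 2, 3, 4, 5}  [new]
{0, 3, 4} --b--> {0, 1, 3, 4, 5, 6}  [new]
{0, 1} --a--> {0, 3, 4, 5}  [new]
{0, 1} --b--> {0, 1}  [seen]
{0, 1, 3, 4, 5} --a--> {0, 1, 2, 3, 4, 5}  [seen]
{0, 1, 3, 4, 5} --b--> {0, 1, 2, 3, 4, 5, 6}  [new]
{0, 1, 3, 6} --a--> {0, 1, 3, 4, 5}  [seen]
{0, 1, 3, 6} --b--> {0, 1, 3, 4, 5}  [seen]
{0, 1, 2, 3, 4, 5} --a--> {0, 1, 2, 3, 4, 5}  [seen]
{0, 1, 2, 3, 4, 5} --b--> {0, 1, 2, 3, 4, 5, 6}  [seen]
{0, 1, 3, 4, 5, 6} --a--> {0, 1, 2, 3, 4, 5}  [seen]
{0, 1, 3, 4, 5, 6} --b--> {0, 1, 2, 3, 4, 5, 6}  [seen]
{0, 3, 4, 5} --a--> {0, 1, 2, 3, 4, 5}  [seen]
{0, 3, 4, 5} --b--> {0, 1, 2, 3, 4, 5, 6}  [seen]
{0, 1, 2, 3, 4, 5, 6} --a--> {0, 1, 2, 3, 4, 5}  [seen]
{0, 1, 2, 3, 4, 5, 6} --b--> {0, 1, 2, 3, 4, 5, 6}  [seen]
Reachable DFA states: {0}, {5}, {1}, {0, 1, 2}, {1, 2}, {0, 3, 4}, {0, 1}, {0, 1, 3, 4, 5}, {0, 1, 3, 6}, {0, 1, 2, 3, 4, 5}, {0, 1, 3, 4, 5, 6}, {0, 3, 4, 5}, {0, 1, 2, 3, 4, 5, 6}.
{5, 6} is not among them.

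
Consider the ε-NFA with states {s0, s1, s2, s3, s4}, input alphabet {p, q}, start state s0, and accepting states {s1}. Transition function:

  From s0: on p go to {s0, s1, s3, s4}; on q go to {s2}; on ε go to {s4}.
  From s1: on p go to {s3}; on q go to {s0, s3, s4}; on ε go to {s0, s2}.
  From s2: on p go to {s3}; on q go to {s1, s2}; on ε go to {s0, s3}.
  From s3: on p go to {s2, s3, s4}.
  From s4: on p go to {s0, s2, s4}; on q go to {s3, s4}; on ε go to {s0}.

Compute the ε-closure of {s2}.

Begin with {s2}.
s2 →ε {s0, s3}; add s0, s3.
s0 →ε {s4}; add s4.
ε-closure = {s0, s2, s3, s4}.

{s0, s2, s3, s4}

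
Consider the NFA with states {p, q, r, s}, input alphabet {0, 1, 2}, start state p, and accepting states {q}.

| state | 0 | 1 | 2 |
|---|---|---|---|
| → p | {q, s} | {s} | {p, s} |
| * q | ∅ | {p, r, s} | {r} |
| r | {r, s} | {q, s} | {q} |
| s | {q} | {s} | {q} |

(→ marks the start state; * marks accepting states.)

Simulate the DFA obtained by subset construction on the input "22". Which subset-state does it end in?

Start: {p}.
δ(p,2) = {p, s}.
Union: {p, s}.
After 2: {p, s}.
δ(p,2) = {p, s}; δ(s,2) = {q}.
Union: {p, q, s}.
After 2: {p, q, s}.

{p, q, s}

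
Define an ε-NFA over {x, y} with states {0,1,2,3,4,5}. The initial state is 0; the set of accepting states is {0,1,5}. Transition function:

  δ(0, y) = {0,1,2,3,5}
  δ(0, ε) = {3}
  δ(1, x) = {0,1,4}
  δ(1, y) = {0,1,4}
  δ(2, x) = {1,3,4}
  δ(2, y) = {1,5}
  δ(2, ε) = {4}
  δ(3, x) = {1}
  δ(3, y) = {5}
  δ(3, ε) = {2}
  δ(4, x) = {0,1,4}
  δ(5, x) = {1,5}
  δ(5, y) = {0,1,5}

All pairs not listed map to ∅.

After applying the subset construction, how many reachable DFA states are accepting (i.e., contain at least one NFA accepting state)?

Start state of the DFA: {0,2,3,4} (ε-closure of the NFA start).
{0,2,3,4} --x--> {0,1,2,3,4}  [new]
{0,2,3,4} --y--> {0,1,2,3,4,5}  [new]
{0,1,2,3,4} --x--> {0,1,2,3,4}  [seen]
{0,1,2,3,4} --y--> {0,1,2,3,4,5}  [seen]
{0,1,2,3,4,5} --x--> {0,1,2,3,4,5}  [seen]
{0,1,2,3,4,5} --y--> {0,1,2,3,4,5}  [seen]
Reachable DFA states: {0,2,3,4}, {0,1,2,3,4}, {0,1,2,3,4,5}.
Accepting DFA states (contain an NFA accepting state): {0,2,3,4}, {0,1,2,3,4}, {0,1,2,3,4,5}.

3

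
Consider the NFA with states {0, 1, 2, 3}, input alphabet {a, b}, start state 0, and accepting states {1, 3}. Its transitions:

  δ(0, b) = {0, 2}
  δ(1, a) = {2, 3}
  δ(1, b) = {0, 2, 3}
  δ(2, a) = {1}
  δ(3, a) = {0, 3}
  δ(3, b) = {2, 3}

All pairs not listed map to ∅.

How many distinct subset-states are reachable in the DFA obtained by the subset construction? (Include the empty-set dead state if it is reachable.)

7

Start state of the DFA: {0}.
{0} --a--> ∅  [new]
{0} --b--> {0, 2}  [new]
∅ --a--> ∅  [seen]
∅ --b--> ∅  [seen]
{0, 2} --a--> {1}  [new]
{0, 2} --b--> {0, 2}  [seen]
{1} --a--> {2, 3}  [new]
{1} --b--> {0, 2, 3}  [new]
{2, 3} --a--> {0, 1, 3}  [new]
{2, 3} --b--> {2, 3}  [seen]
{0, 2, 3} --a--> {0, 1, 3}  [seen]
{0, 2, 3} --b--> {0, 2, 3}  [seen]
{0, 1, 3} --a--> {0, 2, 3}  [seen]
{0, 1, 3} --b--> {0, 2, 3}  [seen]
Reachable DFA states: {0}, ∅, {0, 2}, {1}, {2, 3}, {0, 2, 3}, {0, 1, 3}.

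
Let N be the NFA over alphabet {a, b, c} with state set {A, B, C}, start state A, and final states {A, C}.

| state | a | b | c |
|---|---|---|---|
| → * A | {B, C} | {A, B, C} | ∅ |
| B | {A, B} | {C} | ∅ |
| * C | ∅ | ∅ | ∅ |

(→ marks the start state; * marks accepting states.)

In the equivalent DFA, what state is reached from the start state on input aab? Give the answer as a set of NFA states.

{A, B, C}

Start: {A}.
δ(A,a) = {B, C}.
Union: {B, C}.
After a: {B, C}.
δ(B,a) = {A, B}; δ(C,a) = ∅.
Union: {A, B}.
After a: {A, B}.
δ(A,b) = {A, B, C}; δ(B,b) = {C}.
Union: {A, B, C}.
After b: {A, B, C}.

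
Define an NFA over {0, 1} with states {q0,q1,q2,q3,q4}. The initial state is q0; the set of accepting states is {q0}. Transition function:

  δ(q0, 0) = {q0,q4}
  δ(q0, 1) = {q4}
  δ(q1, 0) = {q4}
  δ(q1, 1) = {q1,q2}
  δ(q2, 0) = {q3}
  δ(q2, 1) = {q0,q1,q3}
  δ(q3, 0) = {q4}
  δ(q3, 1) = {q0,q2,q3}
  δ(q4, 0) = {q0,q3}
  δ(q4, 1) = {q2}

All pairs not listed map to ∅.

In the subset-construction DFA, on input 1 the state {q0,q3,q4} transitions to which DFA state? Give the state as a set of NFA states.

{q0,q2,q3,q4}

δ(q0,1) = {q4}; δ(q3,1) = {q0,q2,q3}; δ(q4,1) = {q2}.
Union: {q0,q2,q3,q4}.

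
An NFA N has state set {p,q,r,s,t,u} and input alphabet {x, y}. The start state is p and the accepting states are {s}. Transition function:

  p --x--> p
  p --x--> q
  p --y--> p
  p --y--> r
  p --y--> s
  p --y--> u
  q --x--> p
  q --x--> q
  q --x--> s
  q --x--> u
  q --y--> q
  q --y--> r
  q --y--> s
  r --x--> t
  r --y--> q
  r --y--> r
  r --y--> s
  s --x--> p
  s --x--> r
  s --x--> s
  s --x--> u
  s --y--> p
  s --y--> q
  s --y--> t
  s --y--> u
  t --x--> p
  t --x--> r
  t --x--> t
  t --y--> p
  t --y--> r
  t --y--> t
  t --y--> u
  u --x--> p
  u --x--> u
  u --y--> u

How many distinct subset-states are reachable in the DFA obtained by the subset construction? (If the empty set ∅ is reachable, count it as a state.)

Start state of the DFA: {p}.
{p} --x--> {p,q}  [new]
{p} --y--> {p,r,s,u}  [new]
{p,q} --x--> {p,q,s,u}  [new]
{p,q} --y--> {p,q,r,s,u}  [new]
{p,r,s,u} --x--> {p,q,r,s,t,u}  [new]
{p,r,s,u} --y--> {p,q,r,s,t,u}  [seen]
{p,q,s,u} --x--> {p,q,r,s,u}  [seen]
{p,q,s,u} --y--> {p,q,r,s,t,u}  [seen]
{p,q,r,s,u} --x--> {p,q,r,s,t,u}  [seen]
{p,q,r,s,u} --y--> {p,q,r,s,t,u}  [seen]
{p,q,r,s,t,u} --x--> {p,q,r,s,t,u}  [seen]
{p,q,r,s,t,u} --y--> {p,q,r,s,t,u}  [seen]
Reachable DFA states: {p}, {p,q}, {p,r,s,u}, {p,q,s,u}, {p,q,r,s,u}, {p,q,r,s,t,u}.

6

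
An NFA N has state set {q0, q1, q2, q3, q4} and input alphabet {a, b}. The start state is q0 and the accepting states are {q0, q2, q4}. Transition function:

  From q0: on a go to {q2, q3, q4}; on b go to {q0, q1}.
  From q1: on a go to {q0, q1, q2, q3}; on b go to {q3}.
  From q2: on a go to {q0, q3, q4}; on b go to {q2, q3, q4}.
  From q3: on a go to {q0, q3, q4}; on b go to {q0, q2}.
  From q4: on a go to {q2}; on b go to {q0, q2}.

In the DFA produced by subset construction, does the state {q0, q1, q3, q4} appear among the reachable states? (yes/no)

Start state of the DFA: {q0}.
{q0} --a--> {q2, q3, q4}  [new]
{q0} --b--> {q0, q1}  [new]
{q2, q3, q4} --a--> {q0, q2, q3, q4}  [new]
{q2, q3, q4} --b--> {q0, q2, q3, q4}  [seen]
{q0, q1} --a--> {q0, q1, q2, q3, q4}  [new]
{q0, q1} --b--> {q0, q1, q3}  [new]
{q0, q2, q3, q4} --a--> {q0, q2, q3, q4}  [seen]
{q0, q2, q3, q4} --b--> {q0, q1, q2, q3, q4}  [seen]
{q0, q1, q2, q3, q4} --a--> {q0, q1, q2, q3, q4}  [seen]
{q0, q1, q2, q3, q4} --b--> {q0, q1, q2, q3, q4}  [seen]
{q0, q1, q3} --a--> {q0, q1, q2, q3, q4}  [seen]
{q0, q1, q3} --b--> {q0, q1, q2, q3}  [new]
{q0, q1, q2, q3} --a--> {q0, q1, q2, q3, q4}  [seen]
{q0, q1, q2, q3} --b--> {q0, q1, q2, q3, q4}  [seen]
Reachable DFA states: {q0}, {q2, q3, q4}, {q0, q1}, {q0, q2, q3, q4}, {q0, q1, q2, q3, q4}, {q0, q1, q3}, {q0, q1, q2, q3}.
{q0, q1, q3, q4} is not among them.

no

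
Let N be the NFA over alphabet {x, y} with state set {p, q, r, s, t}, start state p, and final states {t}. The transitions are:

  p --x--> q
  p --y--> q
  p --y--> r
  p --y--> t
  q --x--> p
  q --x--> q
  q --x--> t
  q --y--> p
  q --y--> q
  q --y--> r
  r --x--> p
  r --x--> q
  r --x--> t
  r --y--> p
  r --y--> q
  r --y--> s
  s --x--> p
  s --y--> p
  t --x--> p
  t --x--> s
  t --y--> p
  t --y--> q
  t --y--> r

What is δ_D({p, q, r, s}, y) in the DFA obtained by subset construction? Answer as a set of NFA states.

{p, q, r, s, t}

δ(p,y) = {q, r, t}; δ(q,y) = {p, q, r}; δ(r,y) = {p, q, s}; δ(s,y) = {p}.
Union: {p, q, r, s, t}.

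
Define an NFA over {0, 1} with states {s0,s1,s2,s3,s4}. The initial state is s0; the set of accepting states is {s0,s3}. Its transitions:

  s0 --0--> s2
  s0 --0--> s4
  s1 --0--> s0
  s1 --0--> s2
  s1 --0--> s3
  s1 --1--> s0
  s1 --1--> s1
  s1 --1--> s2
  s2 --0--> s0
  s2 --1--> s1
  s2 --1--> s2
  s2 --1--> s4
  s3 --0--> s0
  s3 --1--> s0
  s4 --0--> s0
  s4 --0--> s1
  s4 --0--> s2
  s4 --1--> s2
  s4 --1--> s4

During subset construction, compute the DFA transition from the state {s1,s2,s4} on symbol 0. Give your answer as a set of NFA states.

{s0,s1,s2,s3}

δ(s1,0) = {s0,s2,s3}; δ(s2,0) = {s0}; δ(s4,0) = {s0,s1,s2}.
Union: {s0,s1,s2,s3}.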